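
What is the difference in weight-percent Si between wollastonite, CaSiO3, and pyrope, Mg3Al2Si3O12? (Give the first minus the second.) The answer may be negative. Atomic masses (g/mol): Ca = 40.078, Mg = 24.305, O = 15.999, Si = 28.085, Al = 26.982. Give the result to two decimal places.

M(CaSiO3) = 116.160 g/mol, so wt% Si = 28.085/116.160 × 100 = 24.18%.
M(Mg3Al2Si3O12) = 403.122 g/mol, so wt% Si = 84.255/403.122 × 100 = 20.90%.
24.18 − 20.90 = 3.28 pp.

3.28 percentage points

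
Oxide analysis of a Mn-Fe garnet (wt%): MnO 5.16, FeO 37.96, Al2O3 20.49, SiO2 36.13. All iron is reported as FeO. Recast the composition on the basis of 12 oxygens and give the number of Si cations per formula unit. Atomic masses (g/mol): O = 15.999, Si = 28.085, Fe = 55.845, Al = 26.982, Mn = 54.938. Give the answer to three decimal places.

MnO: 5.16/70.937 = 0.07274 mol → 0.07274 mol Mn, 0.07274 mol O.
FeO: 37.96/71.844 = 0.52837 mol → 0.52837 mol Fe, 0.52837 mol O.
Al2O3: 20.49/101.961 = 0.20096 mol → 0.40192 mol Al, 0.60288 mol O.
SiO2: 36.13/60.083 = 0.60133 mol → 0.60133 mol Si, 1.20266 mol O.
Total oxygen = 2.40665 mol. Normalization factor = 12/2.40665 = 4.98618.
Si per 12 O = 0.60133 × 4.98618 = 2.998.

2.998 Si apfu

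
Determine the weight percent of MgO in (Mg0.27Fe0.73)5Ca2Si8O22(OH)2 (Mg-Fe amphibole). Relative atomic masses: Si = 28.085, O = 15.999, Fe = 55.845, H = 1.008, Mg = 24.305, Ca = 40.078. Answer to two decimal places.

5.87 wt%

Formula mass = 927.474 g/mol.
1.35 Mg → 1.3500 mol MgO per formula unit; M(MgO) = 40.304, so MgO mass = 54.410 g.
54.410/927.474 × 100 = 5.87 wt%.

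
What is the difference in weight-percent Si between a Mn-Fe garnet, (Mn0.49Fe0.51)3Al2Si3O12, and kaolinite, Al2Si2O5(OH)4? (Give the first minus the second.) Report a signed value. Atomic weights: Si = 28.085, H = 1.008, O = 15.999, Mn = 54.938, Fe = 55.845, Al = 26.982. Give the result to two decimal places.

-4.79 percentage points

First mineral: 84.255 g Si in 496.409 g formula = 16.97 wt% Si.
Second mineral: 56.170 g Si in 258.157 g formula = 21.76 wt% Si.
16.97% − 21.76% gives a difference of -4.79 percentage points.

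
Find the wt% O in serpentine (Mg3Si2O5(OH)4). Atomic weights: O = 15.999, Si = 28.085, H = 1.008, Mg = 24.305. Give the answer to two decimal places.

51.96 mass %

Formula mass = 3·24.305 + 2·28.085 + 9·15.999 + 4·1.008 = 277.108 g/mol, of which 143.991 g is O.
So O makes up 143.991/277.108 = 0.5196 of the mass, i.e. 51.96%.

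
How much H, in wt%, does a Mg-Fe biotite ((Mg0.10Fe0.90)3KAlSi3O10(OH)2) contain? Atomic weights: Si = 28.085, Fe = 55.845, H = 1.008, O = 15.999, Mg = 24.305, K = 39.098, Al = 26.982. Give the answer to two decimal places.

0.40 wt%

M((Mg0.10Fe0.90)3KAlSi3O10(OH)2) = 502.412 g/mol.
H contributes 2 × 1.008 = 2.016 g per mole.
2.016/502.412 = 0.0040 → 0.40%.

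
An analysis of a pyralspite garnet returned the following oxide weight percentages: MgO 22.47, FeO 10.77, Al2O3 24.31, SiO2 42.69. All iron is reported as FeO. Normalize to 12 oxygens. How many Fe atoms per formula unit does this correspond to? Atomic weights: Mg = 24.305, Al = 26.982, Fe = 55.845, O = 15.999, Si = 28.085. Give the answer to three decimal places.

22.47 wt% MgO ÷ 40.304 g/mol = 0.55751 mol, giving 0.55751 Mg and 0.55751 O.
10.77 wt% FeO ÷ 71.844 g/mol = 0.14991 mol, giving 0.14991 Fe and 0.14991 O.
24.31 wt% Al2O3 ÷ 101.961 g/mol = 0.23842 mol, giving 0.47684 Al and 0.71526 O.
42.69 wt% SiO2 ÷ 60.083 g/mol = 0.71052 mol, giving 0.71052 Si and 1.42104 O.
Oxygen sums to 2.84372; scaling by 12/2.84372 = 4.21982 puts the formula on 12 O.
Fe: 0.14991 × 4.21982 = 0.633 atoms per formula unit.

0.633 Fe apfu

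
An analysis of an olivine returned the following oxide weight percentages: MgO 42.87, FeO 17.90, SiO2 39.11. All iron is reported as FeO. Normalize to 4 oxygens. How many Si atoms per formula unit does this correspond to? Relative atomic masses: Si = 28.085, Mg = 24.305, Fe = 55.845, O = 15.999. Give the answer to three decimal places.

42.87 wt% MgO ÷ 40.304 g/mol = 1.06367 mol, giving 1.06367 Mg and 1.06367 O.
17.90 wt% FeO ÷ 71.844 g/mol = 0.24915 mol, giving 0.24915 Fe and 0.24915 O.
39.11 wt% SiO2 ÷ 60.083 g/mol = 0.65093 mol, giving 0.65093 Si and 1.30186 O.
Oxygen sums to 2.61468; scaling by 4/2.61468 = 1.52982 puts the formula on 4 O.
Si: 0.65093 × 1.52982 = 0.996 atoms per formula unit.

0.996 Si apfu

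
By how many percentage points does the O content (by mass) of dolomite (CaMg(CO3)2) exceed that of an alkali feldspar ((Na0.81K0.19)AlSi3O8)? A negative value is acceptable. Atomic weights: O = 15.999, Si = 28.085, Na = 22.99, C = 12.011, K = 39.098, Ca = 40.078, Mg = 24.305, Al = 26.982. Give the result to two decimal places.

First mineral: 95.994 g O in 184.399 g formula = 52.06 wt% O.
Second mineral: 127.992 g O in 265.280 g formula = 48.25 wt% O.
52.06% − 48.25% gives a difference of 3.81 percentage points.

3.81 percentage points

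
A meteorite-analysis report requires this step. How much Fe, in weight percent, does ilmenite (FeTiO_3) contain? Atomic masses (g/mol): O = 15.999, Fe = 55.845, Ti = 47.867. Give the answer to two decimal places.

36.81 weight percent

M(FeTiO_3) = 151.709 g/mol.
Fe contributes 1 × 55.845 = 55.845 g per mole.
55.845/151.709 = 0.3681 → 36.81%.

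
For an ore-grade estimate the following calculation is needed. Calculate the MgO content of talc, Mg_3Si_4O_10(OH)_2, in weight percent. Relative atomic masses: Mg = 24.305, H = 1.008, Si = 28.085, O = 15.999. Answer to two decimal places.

31.88 wt%

Formula mass = 379.259 g/mol.
3 Mg → 3.0000 mol MgO per formula unit; M(MgO) = 40.304, so MgO mass = 120.912 g.
120.912/379.259 × 100 = 31.88 wt%.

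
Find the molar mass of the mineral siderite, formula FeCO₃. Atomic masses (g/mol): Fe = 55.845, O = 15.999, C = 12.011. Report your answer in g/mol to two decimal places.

The formula mass is the sum 1(55.845) + 1(12.011) + 3(15.999).

115.85 g/mol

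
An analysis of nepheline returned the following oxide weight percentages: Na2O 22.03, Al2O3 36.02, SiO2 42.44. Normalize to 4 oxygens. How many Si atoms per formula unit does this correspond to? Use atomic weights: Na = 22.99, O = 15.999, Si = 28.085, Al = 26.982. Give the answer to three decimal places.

Na2O: 22.03/61.979 = 0.35544 mol → 0.71088 mol Na, 0.35544 mol O.
Al2O3: 36.02/101.961 = 0.35327 mol → 0.70654 mol Al, 1.05981 mol O.
SiO2: 42.44/60.083 = 0.70636 mol → 0.70636 mol Si, 1.41272 mol O.
Total oxygen = 2.82797 mol. Normalization factor = 4/2.82797 = 1.41444.
Si per 4 O = 0.70636 × 1.41444 = 0.999.

0.999 Si apfu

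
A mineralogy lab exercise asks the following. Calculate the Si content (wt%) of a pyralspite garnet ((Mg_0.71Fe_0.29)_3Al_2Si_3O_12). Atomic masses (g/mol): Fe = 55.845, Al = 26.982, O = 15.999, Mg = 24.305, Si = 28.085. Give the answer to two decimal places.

19.57 wt%

M((Mg_0.71Fe_0.29)_3Al_2Si_3O_12) = 430.562 g/mol.
Si contributes 3 × 28.085 = 84.255 g per mole.
84.255/430.562 = 0.1957 → 19.57%.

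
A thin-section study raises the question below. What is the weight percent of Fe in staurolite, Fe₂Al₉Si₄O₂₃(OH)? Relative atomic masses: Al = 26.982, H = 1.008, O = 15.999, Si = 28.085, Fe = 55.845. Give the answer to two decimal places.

13.11 mass %

Molar mass of Fe₂Al₉Si₄O₂₃(OH): 2×55.845 + 9×26.982 + 4×28.085 + 24×15.999 + 1×1.008 = 851.852 g/mol.
Mass of Fe per formula unit: 2 × 55.845 = 111.690 g.
Weight fraction Fe = 111.690 / 851.852 = 0.1311.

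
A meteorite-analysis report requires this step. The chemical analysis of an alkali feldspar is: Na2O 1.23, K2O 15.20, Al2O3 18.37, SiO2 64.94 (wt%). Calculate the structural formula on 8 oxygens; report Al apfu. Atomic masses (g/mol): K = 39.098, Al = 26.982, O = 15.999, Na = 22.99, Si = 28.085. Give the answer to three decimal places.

1.000 Al apfu

Na2O: 1.23/61.979 = 0.01985 mol → 0.03970 mol Na, 0.01985 mol O.
K2O: 15.20/94.195 = 0.16137 mol → 0.32274 mol K, 0.16137 mol O.
Al2O3: 18.37/101.961 = 0.18017 mol → 0.36034 mol Al, 0.54051 mol O.
SiO2: 64.94/60.083 = 1.08084 mol → 1.08084 mol Si, 2.16168 mol O.
Total oxygen = 2.88341 mol. Normalization factor = 8/2.88341 = 2.77449.
Al per 8 O = 0.36034 × 2.77449 = 1.000.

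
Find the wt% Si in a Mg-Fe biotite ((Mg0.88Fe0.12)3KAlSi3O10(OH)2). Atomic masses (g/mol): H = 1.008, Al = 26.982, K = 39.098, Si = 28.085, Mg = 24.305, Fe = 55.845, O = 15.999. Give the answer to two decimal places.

Formula mass = 2.64·24.305 + 0.36·55.845 + 1·39.098 + 1·26.982 + 3·28.085 + 12·15.999 + 2·1.008 = 428.608 g/mol, of which 84.255 g is Si.
So Si makes up 84.255/428.608 = 0.1966 of the mass, i.e. 19.66%.

19.66 weight percent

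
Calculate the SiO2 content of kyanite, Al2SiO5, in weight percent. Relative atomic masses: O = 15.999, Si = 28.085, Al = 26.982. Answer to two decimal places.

37.08 wt%

Formula mass = 162.044 g/mol.
1 Si → 1.0000 mol SiO2 per formula unit; M(SiO2) = 60.083, so SiO2 mass = 60.083 g.
60.083/162.044 × 100 = 37.08 wt%.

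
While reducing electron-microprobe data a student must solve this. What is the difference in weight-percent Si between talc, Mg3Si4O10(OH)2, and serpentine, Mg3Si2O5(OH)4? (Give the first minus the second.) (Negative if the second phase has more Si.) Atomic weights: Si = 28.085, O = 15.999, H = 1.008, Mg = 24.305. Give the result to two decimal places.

M(Mg3Si4O10(OH)2) = 379.259 g/mol, so wt% Si = 112.340/379.259 × 100 = 29.62%.
M(Mg3Si2O5(OH)4) = 277.108 g/mol, so wt% Si = 56.170/277.108 × 100 = 20.27%.
29.62 − 20.27 = 9.35 pp.

9.35 percentage points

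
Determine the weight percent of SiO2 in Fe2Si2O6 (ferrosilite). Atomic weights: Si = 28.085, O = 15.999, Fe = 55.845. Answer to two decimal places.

Formula mass = 263.854 g/mol.
2 Si → 2.0000 mol SiO2 per formula unit; M(SiO2) = 60.083, so SiO2 mass = 120.166 g.
120.166/263.854 × 100 = 45.54 wt%.

45.54 wt%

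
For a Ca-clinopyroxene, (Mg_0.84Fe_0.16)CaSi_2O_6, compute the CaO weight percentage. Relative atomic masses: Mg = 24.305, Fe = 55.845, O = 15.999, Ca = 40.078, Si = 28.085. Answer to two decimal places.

25.31 wt%

M((Mg_0.84Fe_0.16)CaSi_2O_6) = 221.593 g/mol; M(CaO) = 56.077 g/mol.
Moles CaO per formula unit = 1 Ca ÷ 1 = 1.0000.
CaO fraction = (1.0000 × 56.077) / 221.593 = 56.077/221.593 = 0.2531.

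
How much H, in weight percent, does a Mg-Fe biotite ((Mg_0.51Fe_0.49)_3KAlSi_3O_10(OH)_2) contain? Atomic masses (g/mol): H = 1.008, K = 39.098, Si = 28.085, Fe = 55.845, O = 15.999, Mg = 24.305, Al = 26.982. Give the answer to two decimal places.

0.43 weight percent

M((Mg_0.51Fe_0.49)_3KAlSi_3O_10(OH)_2) = 463.618 g/mol.
H contributes 2 × 1.008 = 2.016 g per mole.
2.016/463.618 = 0.0043 → 0.43%.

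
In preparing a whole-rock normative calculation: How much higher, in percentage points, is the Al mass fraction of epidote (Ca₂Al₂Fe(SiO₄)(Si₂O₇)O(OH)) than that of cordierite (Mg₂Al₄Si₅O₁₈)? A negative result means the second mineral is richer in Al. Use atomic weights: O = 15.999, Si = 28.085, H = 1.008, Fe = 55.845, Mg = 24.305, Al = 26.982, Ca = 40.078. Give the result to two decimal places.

-7.28 percentage points

First mineral: 53.964 g Al in 483.215 g formula = 11.17 wt% Al.
Second mineral: 107.928 g Al in 584.945 g formula = 18.45 wt% Al.
11.17% − 18.45% gives a difference of -7.28 percentage points.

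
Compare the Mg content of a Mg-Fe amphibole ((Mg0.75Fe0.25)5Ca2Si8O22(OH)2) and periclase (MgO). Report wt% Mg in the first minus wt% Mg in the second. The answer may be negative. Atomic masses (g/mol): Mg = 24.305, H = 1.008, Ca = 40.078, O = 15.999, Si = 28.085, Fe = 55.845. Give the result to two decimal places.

First mineral: 91.144 g Mg in 851.778 g formula = 10.70 wt% Mg.
Second mineral: 24.305 g Mg in 40.304 g formula = 60.30 wt% Mg.
10.70% − 60.30% gives a difference of -49.60 percentage points.

-49.60 percentage points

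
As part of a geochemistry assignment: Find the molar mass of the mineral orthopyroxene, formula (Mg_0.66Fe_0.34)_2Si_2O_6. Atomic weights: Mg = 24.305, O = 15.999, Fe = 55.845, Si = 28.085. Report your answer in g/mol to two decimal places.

222.22 g/mol

Mg: 1.32 × 24.305 = 32.0826
Fe: 0.68 × 55.845 = 37.9746
Si: 2 × 28.085 = 56.1700
O: 6 × 15.999 = 95.9940
Summing the contributions gives the formula mass.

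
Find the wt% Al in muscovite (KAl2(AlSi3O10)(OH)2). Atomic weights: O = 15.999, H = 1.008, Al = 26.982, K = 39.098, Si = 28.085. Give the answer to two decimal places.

20.32 weight percent

Molar mass of KAl2(AlSi3O10)(OH)2: 1×39.098 + 3×26.982 + 3×28.085 + 12×15.999 + 2×1.008 = 398.303 g/mol.
Mass of Al per formula unit: 3 × 26.982 = 80.946 g.
Weight fraction Al = 80.946 / 398.303 = 0.2032.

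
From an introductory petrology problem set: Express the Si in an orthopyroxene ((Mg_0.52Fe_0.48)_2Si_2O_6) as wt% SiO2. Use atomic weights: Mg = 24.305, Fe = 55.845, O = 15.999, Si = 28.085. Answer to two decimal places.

Formula mass = 231.052 g/mol.
2 Si → 2.0000 mol SiO2 per formula unit; M(SiO2) = 60.083, so SiO2 mass = 120.166 g.
120.166/231.052 × 100 = 52.01 wt%.

52.01 wt%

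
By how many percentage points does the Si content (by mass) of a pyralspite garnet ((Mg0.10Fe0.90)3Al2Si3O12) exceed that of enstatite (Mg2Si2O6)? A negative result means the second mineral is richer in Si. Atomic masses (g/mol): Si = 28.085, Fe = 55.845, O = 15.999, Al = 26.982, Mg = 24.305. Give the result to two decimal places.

-10.72 percentage points

Si in (Mg0.10Fe0.90)3Al2Si3O12: molar mass 488.280 g/mol; 3×28.085 = 84.255 g → 17.26 wt%.
Si in Mg2Si2O6: molar mass 200.774 g/mol; 2×28.085 = 56.170 g → 27.98 wt%.
Difference = 17.26 − 27.98 = -10.72 percentage points.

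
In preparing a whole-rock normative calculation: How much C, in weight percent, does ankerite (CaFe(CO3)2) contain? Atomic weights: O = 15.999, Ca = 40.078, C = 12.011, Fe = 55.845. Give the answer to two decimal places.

11.12 weight percent

Formula mass = 1×40.078 + 1×55.845 + 2×12.011 + 6×15.999 = 215.939 g/mol, of which 24.022 g is C.
So C makes up 24.022/215.939 = 0.1112 of the mass, i.e. 11.12%.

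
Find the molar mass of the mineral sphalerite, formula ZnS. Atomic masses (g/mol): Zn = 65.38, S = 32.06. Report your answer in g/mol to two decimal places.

97.44 g/mol

The formula mass is the sum 1·65.38 + 1·32.06.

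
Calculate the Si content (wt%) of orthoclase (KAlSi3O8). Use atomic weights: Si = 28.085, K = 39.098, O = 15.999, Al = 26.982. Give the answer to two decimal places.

M(KAlSi3O8) = 278.327 g/mol.
Si contributes 3 × 28.085 = 84.255 g per mole.
84.255/278.327 = 0.3027 → 30.27%.

30.27 wt%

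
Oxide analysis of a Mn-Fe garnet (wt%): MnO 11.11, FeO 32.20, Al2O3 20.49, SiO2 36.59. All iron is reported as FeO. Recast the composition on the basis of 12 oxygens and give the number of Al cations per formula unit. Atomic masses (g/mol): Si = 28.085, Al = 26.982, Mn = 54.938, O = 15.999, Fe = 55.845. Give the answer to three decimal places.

MnO (M=70.937): mol = 0.15662; Mn = 0.15662, O = 0.15662.
FeO (M=71.844): mol = 0.44819; Fe = 0.44819, O = 0.44819.
Al2O3 (M=101.961): mol = 0.20096; Al = 0.40192, O = 0.60288.
SiO2 (M=60.083): mol = 0.60899; Si = 0.60899, O = 1.21798.
ΣO = 2.42567; factor = 12/ΣO = 4.94709.
Al apfu = 0.40192 × 4.94709 = 1.988.

1.988 Al apfu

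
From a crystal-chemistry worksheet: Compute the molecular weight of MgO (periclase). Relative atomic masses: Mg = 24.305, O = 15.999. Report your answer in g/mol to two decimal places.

The formula mass is the sum 1×24.305 + 1×15.999.

40.30 g/mol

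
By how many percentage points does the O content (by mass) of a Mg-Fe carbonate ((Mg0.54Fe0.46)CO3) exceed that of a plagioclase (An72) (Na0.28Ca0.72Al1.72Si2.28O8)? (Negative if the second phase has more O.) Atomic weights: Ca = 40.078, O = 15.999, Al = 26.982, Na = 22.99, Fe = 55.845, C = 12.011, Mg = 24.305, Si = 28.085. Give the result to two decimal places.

1.81 percentage points

First mineral: 47.997 g O in 98.821 g formula = 48.57 wt% O.
Second mineral: 127.992 g O in 273.728 g formula = 46.76 wt% O.
48.57% − 46.76% gives a difference of 1.81 percentage points.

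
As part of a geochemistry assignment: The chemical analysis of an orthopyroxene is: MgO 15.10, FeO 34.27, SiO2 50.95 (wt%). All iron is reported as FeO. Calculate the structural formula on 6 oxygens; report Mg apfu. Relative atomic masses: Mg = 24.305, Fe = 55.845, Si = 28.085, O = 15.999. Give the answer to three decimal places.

0.882 Mg apfu

MgO (M=40.304): mol = 0.37465; Mg = 0.37465, O = 0.37465.
FeO (M=71.844): mol = 0.47701; Fe = 0.47701, O = 0.47701.
SiO2 (M=60.083): mol = 0.84799; Si = 0.84799, O = 1.69598.
ΣO = 2.54764; factor = 6/ΣO = 2.35512.
Mg apfu = 0.37465 × 2.35512 = 0.882.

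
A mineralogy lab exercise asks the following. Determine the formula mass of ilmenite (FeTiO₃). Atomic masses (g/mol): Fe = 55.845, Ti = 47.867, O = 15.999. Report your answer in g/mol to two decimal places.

The formula mass is the sum 1(55.845) + 1(47.867) + 3(15.999).

151.71 g/mol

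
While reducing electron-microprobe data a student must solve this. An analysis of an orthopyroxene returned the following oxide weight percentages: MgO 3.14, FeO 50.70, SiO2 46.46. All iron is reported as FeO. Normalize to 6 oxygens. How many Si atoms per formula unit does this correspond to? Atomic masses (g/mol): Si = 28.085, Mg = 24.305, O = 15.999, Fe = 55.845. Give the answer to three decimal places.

1.991 Si apfu

MgO: 3.14/40.304 = 0.07791 mol → 0.07791 mol Mg, 0.07791 mol O.
FeO: 50.70/71.844 = 0.70570 mol → 0.70570 mol Fe, 0.70570 mol O.
SiO2: 46.46/60.083 = 0.77326 mol → 0.77326 mol Si, 1.54652 mol O.
Total oxygen = 2.33013 mol. Normalization factor = 6/2.33013 = 2.57496.
Si per 6 O = 0.77326 × 2.57496 = 1.991.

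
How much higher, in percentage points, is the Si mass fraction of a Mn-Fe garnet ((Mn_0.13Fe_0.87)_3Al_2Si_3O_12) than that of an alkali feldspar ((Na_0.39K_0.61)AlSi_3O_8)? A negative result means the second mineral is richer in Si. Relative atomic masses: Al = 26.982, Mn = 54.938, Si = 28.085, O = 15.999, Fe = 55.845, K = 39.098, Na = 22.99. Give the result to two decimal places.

First mineral: 84.255 g Si in 497.388 g formula = 16.94 wt% Si.
Second mineral: 84.255 g Si in 272.045 g formula = 30.97 wt% Si.
16.94% − 30.97% gives a difference of -14.03 percentage points.

-14.03 percentage points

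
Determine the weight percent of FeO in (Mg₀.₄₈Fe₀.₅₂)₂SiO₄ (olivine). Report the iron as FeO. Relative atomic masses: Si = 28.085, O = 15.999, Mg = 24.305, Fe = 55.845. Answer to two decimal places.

43.07 wt%

Formula mass = 173.493 g/mol.
1.04 Fe → 1.0400 mol FeO per formula unit; M(FeO) = 71.844, so FeO mass = 74.718 g.
74.718/173.493 × 100 = 43.07 wt%.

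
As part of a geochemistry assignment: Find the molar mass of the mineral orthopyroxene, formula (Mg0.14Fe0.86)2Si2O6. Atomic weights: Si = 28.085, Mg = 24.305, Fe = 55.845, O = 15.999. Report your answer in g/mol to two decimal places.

M = 0.28·24.305 + 1.72·55.845 + 2·28.085 + 6·15.999

255.02 g/mol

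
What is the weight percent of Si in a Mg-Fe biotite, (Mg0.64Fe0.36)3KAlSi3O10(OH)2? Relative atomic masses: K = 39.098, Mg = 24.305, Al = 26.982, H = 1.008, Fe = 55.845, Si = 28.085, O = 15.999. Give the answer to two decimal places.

Formula mass = 1.92*24.305 + 1.08*55.845 + 1*39.098 + 1*26.982 + 3*28.085 + 12*15.999 + 2*1.008 = 451.317 g/mol, of which 84.255 g is Si.
So Si makes up 84.255/451.317 = 0.1867 of the mass, i.e. 18.67%.

18.67 wt%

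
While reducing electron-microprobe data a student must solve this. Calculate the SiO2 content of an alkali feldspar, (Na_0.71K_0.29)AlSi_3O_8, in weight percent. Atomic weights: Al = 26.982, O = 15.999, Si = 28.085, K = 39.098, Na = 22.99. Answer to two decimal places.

M((Na_0.71K_0.29)AlSi_3O_8) = 266.890 g/mol; M(SiO2) = 60.083 g/mol.
Moles SiO2 per formula unit = 3 Si ÷ 1 = 3.0000.
SiO2 fraction = (3.0000 × 60.083) / 266.890 = 180.249/266.890 = 0.6754.

67.54 wt%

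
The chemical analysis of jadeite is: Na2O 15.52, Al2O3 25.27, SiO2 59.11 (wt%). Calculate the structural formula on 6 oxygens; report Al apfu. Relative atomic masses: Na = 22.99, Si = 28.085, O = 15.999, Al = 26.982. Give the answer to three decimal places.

1.004 Al apfu

15.52 wt% Na2O ÷ 61.979 g/mol = 0.25041 mol, giving 0.50082 Na and 0.25041 O.
25.27 wt% Al2O3 ÷ 101.961 g/mol = 0.24784 mol, giving 0.49568 Al and 0.74352 O.
59.11 wt% SiO2 ÷ 60.083 g/mol = 0.98381 mol, giving 0.98381 Si and 1.96762 O.
Oxygen sums to 2.96155; scaling by 6/2.96155 = 2.02597 puts the formula on 6 O.
Al: 0.49568 × 2.02597 = 1.004 atoms per formula unit.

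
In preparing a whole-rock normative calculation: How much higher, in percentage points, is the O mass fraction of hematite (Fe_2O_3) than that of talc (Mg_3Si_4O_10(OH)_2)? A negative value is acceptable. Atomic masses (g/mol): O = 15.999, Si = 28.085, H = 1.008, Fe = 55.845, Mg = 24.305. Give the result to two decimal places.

-20.56 percentage points

O in Fe_2O_3: molar mass 159.687 g/mol; 3×15.999 = 47.997 g → 30.06 wt%.
O in Mg_3Si_4O_10(OH)_2: molar mass 379.259 g/mol; 12×15.999 = 191.988 g → 50.62 wt%.
Difference = 30.06 − 50.62 = -20.56 percentage points.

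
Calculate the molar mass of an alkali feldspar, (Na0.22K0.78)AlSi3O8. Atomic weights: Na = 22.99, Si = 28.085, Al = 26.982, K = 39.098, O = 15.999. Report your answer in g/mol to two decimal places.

274.78 g/mol

Na: 0.22 × 22.99 = 5.0578
K: 0.78 × 39.098 = 30.4964
Al: 1 × 26.982 = 26.9820
Si: 3 × 28.085 = 84.2550
O: 8 × 15.999 = 127.9920
Summing the contributions gives the formula mass.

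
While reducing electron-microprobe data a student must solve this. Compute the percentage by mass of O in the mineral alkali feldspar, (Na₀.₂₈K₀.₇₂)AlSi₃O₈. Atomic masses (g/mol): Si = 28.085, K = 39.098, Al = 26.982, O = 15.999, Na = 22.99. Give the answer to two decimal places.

46.74 weight percent

Formula mass = 0.28×22.99 + 0.72×39.098 + 1×26.982 + 3×28.085 + 8×15.999 = 273.817 g/mol, of which 127.992 g is O.
So O makes up 127.992/273.817 = 0.4674 of the mass, i.e. 46.74%.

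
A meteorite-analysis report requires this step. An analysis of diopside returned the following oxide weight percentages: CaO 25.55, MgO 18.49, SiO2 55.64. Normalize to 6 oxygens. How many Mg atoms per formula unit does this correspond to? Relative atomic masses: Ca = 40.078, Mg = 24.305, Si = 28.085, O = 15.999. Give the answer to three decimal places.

0.995 Mg apfu

25.55 wt% CaO ÷ 56.077 g/mol = 0.45562 mol, giving 0.45562 Ca and 0.45562 O.
18.49 wt% MgO ÷ 40.304 g/mol = 0.45876 mol, giving 0.45876 Mg and 0.45876 O.
55.64 wt% SiO2 ÷ 60.083 g/mol = 0.92605 mol, giving 0.92605 Si and 1.85210 O.
Oxygen sums to 2.76648; scaling by 6/2.76648 = 2.16882 puts the formula on 6 O.
Mg: 0.45876 × 2.16882 = 0.995 atoms per formula unit.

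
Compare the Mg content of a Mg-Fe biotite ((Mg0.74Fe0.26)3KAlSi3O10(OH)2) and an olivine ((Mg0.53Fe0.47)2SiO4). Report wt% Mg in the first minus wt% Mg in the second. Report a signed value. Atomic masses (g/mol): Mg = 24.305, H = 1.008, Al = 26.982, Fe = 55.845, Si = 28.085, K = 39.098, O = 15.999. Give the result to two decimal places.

M((Mg0.74Fe0.26)3KAlSi3O10(OH)2) = 441.855 g/mol, so wt% Mg = 53.957/441.855 × 100 = 12.21%.
M((Mg0.53Fe0.47)2SiO4) = 170.339 g/mol, so wt% Mg = 25.763/170.339 × 100 = 15.12%.
12.21 − 15.12 = -2.91 pp.

-2.91 percentage points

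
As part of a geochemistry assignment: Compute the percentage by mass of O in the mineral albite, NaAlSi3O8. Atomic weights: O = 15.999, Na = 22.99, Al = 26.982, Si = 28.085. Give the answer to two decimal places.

M(NaAlSi3O8) = 262.219 g/mol.
O contributes 8 × 15.999 = 127.992 g per mole.
127.992/262.219 = 0.4881 → 48.81%.

48.81 mass %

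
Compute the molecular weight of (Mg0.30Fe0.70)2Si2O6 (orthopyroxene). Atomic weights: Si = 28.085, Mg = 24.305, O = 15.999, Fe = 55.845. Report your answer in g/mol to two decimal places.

244.93 g/mol

M = 0.60·24.305 + 1.40·55.845 + 2·28.085 + 6·15.999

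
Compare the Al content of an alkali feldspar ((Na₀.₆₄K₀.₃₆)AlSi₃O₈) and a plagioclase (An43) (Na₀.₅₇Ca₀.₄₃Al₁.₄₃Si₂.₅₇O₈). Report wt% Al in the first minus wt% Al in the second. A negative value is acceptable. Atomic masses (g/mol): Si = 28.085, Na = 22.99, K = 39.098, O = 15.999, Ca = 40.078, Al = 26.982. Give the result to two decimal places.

-4.27 percentage points

M((Na₀.₆₄K₀.₃₆)AlSi₃O₈) = 268.018 g/mol, so wt% Al = 26.982/268.018 × 100 = 10.07%.
M(Na₀.₅₇Ca₀.₄₃Al₁.₄₃Si₂.₅₇O₈) = 269.093 g/mol, so wt% Al = 38.584/269.093 × 100 = 14.34%.
10.07 − 14.34 = -4.27 pp.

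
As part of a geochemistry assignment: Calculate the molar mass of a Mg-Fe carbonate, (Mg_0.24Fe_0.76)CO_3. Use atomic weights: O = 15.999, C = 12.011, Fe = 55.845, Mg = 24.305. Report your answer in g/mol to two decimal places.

108.28 g/mol

Mg: 0.24 × 24.305 = 5.8332
Fe: 0.76 × 55.845 = 42.4422
C: 1 × 12.011 = 12.0110
O: 3 × 15.999 = 47.9970
Summing the contributions gives the formula mass.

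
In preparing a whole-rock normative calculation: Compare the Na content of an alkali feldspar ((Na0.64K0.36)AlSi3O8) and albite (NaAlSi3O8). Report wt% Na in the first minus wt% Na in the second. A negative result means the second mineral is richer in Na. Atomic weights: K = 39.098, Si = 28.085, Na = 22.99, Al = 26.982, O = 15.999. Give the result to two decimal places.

-3.28 percentage points

M((Na0.64K0.36)AlSi3O8) = 268.018 g/mol, so wt% Na = 14.714/268.018 × 100 = 5.49%.
M(NaAlSi3O8) = 262.219 g/mol, so wt% Na = 22.990/262.219 × 100 = 8.77%.
5.49 − 8.77 = -3.28 pp.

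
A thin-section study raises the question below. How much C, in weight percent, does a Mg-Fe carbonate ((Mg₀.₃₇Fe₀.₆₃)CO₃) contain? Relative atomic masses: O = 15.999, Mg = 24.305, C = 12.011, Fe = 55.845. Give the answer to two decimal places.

Formula mass = 0.37×24.305 + 0.63×55.845 + 1×12.011 + 3×15.999 = 104.183 g/mol, of which 12.011 g is C.
So C makes up 12.011/104.183 = 0.1153 of the mass, i.e. 11.53%.

11.53 weight percent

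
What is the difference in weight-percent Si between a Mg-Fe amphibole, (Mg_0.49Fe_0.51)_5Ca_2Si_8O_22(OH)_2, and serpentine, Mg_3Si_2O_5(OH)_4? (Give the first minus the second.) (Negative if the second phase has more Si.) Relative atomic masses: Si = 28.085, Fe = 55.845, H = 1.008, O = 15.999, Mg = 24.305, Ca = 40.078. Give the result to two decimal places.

Si in (Mg_0.49Fe_0.51)_5Ca_2Si_8O_22(OH)_2: molar mass 892.780 g/mol; 8×28.085 = 224.680 g → 25.17 wt%.
Si in Mg_3Si_2O_5(OH)_4: molar mass 277.108 g/mol; 2×28.085 = 56.170 g → 20.27 wt%.
Difference = 25.17 − 20.27 = 4.90 percentage points.

4.90 percentage points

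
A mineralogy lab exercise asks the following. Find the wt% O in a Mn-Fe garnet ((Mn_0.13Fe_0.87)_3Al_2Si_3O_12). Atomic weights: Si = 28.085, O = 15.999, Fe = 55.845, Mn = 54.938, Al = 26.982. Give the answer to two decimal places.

38.60 weight percent

Molar mass of (Mn_0.13Fe_0.87)_3Al_2Si_3O_12: 0.39×54.938 + 2.61×55.845 + 2×26.982 + 3×28.085 + 12×15.999 = 497.388 g/mol.
Mass of O per formula unit: 12 × 15.999 = 191.988 g.
Weight fraction O = 191.988 / 497.388 = 0.3860.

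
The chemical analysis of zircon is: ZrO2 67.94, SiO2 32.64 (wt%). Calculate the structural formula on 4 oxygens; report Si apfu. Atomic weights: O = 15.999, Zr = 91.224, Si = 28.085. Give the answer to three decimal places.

67.94 wt% ZrO2 ÷ 123.222 g/mol = 0.55136 mol, giving 0.55136 Zr and 1.10272 O.
32.64 wt% SiO2 ÷ 60.083 g/mol = 0.54325 mol, giving 0.54325 Si and 1.08650 O.
Oxygen sums to 2.18922; scaling by 4/2.18922 = 1.82713 puts the formula on 4 O.
Si: 0.54325 × 1.82713 = 0.993 atoms per formula unit.

0.993 Si apfu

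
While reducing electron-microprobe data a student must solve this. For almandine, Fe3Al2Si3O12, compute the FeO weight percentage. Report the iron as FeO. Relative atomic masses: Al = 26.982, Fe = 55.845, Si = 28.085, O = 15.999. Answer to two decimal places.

Molar mass of Fe3Al2Si3O12 = 3*55.845 + 2*26.982 + 3*28.085 + 12*15.999 = 497.742 g/mol.
Each formula unit contains 3 Fe, equivalent to 3/1 = 3.0000 mol FeO.
M(FeO) = 1×55.845 + 1×15.999 = 71.844 g/mol.
Mass of FeO per formula unit = 3.0000 × 71.844 = 215.532 g.
FeO wt% = 215.532 / 497.742 × 100 = 43.30%.

43.30 wt%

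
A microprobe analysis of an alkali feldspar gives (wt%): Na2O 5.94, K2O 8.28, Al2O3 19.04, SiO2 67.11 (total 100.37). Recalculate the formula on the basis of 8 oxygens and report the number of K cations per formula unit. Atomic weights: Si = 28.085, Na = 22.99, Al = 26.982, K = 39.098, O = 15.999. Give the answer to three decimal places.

0.472 K apfu

Na2O (M=61.979): mol = 0.09584; Na = 0.19168, O = 0.09584.
K2O (M=94.195): mol = 0.08790; K = 0.17580, O = 0.08790.
Al2O3 (M=101.961): mol = 0.18674; Al = 0.37348, O = 0.56022.
SiO2 (M=60.083): mol = 1.11695; Si = 1.11695, O = 2.23390.
ΣO = 2.97786; factor = 8/ΣO = 2.68649.
K apfu = 0.17580 × 2.68649 = 0.472.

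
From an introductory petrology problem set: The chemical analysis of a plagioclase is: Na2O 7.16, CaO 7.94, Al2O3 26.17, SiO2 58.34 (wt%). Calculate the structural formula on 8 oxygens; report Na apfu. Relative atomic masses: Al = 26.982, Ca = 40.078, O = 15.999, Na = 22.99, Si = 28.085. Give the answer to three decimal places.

7.16 wt% Na2O ÷ 61.979 g/mol = 0.11552 mol, giving 0.23104 Na and 0.11552 O.
7.94 wt% CaO ÷ 56.077 g/mol = 0.14159 mol, giving 0.14159 Ca and 0.14159 O.
26.17 wt% Al2O3 ÷ 101.961 g/mol = 0.25667 mol, giving 0.51334 Al and 0.77001 O.
58.34 wt% SiO2 ÷ 60.083 g/mol = 0.97099 mol, giving 0.97099 Si and 1.94198 O.
Oxygen sums to 2.96910; scaling by 8/2.96910 = 2.69442 puts the formula on 8 O.
Na: 0.23104 × 2.69442 = 0.623 atoms per formula unit.

0.623 Na apfu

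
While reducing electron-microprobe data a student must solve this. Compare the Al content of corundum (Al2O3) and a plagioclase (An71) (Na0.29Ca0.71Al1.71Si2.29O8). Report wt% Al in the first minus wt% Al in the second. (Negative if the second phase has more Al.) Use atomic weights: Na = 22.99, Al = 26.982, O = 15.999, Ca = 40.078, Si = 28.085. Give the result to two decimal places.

36.06 percentage points

M(Al2O3) = 101.961 g/mol, so wt% Al = 53.964/101.961 × 100 = 52.93%.
M(Na0.29Ca0.71Al1.71Si2.29O8) = 273.568 g/mol, so wt% Al = 46.139/273.568 × 100 = 16.87%.
52.93 − 16.87 = 36.06 pp.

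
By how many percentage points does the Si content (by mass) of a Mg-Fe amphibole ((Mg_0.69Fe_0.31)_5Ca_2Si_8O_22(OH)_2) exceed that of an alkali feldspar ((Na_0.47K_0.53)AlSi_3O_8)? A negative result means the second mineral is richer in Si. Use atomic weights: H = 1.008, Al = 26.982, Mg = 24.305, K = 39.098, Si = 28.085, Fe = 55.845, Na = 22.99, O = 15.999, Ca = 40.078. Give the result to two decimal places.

-5.03 percentage points

First mineral: 224.680 g Si in 861.240 g formula = 26.09 wt% Si.
Second mineral: 84.255 g Si in 270.756 g formula = 31.12 wt% Si.
26.09% − 31.12% gives a difference of -5.03 percentage points.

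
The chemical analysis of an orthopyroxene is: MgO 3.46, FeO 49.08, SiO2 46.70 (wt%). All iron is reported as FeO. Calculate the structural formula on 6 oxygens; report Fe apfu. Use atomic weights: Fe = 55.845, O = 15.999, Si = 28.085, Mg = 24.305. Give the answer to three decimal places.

1.764 Fe apfu

MgO: 3.46/40.304 = 0.08585 mol → 0.08585 mol Mg, 0.08585 mol O.
FeO: 49.08/71.844 = 0.68315 mol → 0.68315 mol Fe, 0.68315 mol O.
SiO2: 46.70/60.083 = 0.77726 mol → 0.77726 mol Si, 1.55452 mol O.
Total oxygen = 2.32352 mol. Normalization factor = 6/2.32352 = 2.58229.
Fe per 6 O = 0.68315 × 2.58229 = 1.764.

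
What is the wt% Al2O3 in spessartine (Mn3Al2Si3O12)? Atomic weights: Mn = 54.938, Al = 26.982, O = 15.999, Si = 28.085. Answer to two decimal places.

20.60 wt%

Molar mass of Mn3Al2Si3O12 = 3*54.938 + 2*26.982 + 3*28.085 + 12*15.999 = 495.021 g/mol.
Each formula unit contains 2 Al, equivalent to 2/2 = 1.0000 mol Al2O3.
M(Al2O3) = 2×26.982 + 3×15.999 = 101.961 g/mol.
Mass of Al2O3 per formula unit = 1.0000 × 101.961 = 101.961 g.
Al2O3 wt% = 101.961 / 495.021 × 100 = 20.60%.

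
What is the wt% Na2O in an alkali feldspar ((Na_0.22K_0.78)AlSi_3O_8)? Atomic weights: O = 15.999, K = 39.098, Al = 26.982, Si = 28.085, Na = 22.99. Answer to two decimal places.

Formula mass = 274.783 g/mol.
0.22 Na → 0.1100 mol Na2O per formula unit; M(Na2O) = 61.979, so Na2O mass = 6.818 g.
6.818/274.783 × 100 = 2.48 wt%.

2.48 wt%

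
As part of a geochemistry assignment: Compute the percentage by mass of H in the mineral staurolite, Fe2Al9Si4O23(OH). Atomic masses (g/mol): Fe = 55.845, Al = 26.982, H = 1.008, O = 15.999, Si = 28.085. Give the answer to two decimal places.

M(Fe2Al9Si4O23(OH)) = 851.852 g/mol.
H contributes 1 × 1.008 = 1.008 g per mole.
1.008/851.852 = 0.0012 → 0.12%.

0.12 mass %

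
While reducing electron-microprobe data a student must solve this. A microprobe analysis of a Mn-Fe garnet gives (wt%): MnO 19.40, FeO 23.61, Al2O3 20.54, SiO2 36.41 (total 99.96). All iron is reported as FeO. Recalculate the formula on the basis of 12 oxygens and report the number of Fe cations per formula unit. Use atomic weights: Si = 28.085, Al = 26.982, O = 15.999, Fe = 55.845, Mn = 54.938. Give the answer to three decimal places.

1.631 Fe apfu

19.40 wt% MnO ÷ 70.937 g/mol = 0.27348 mol, giving 0.27348 Mn and 0.27348 O.
23.61 wt% FeO ÷ 71.844 g/mol = 0.32863 mol, giving 0.32863 Fe and 0.32863 O.
20.54 wt% Al2O3 ÷ 101.961 g/mol = 0.20145 mol, giving 0.40290 Al and 0.60435 O.
36.41 wt% SiO2 ÷ 60.083 g/mol = 0.60600 mol, giving 0.60600 Si and 1.21200 O.
Oxygen sums to 2.41846; scaling by 12/2.41846 = 4.96184 puts the formula on 12 O.
Fe: 0.32863 × 4.96184 = 1.631 atoms per formula unit.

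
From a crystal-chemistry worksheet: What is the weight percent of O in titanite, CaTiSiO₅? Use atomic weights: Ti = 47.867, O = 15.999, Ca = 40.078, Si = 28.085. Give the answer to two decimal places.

40.81 mass %

Formula mass = 1*40.078 + 1*47.867 + 1*28.085 + 5*15.999 = 196.025 g/mol, of which 79.995 g is O.
So O makes up 79.995/196.025 = 0.4081 of the mass, i.e. 40.81%.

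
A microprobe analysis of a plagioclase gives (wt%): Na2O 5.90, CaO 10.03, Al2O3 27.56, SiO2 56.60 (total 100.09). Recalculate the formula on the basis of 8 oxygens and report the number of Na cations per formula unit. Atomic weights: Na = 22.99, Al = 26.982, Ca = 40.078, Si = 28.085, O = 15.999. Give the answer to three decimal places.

Na2O (M=61.979): mol = 0.09519; Na = 0.19038, O = 0.09519.
CaO (M=56.077): mol = 0.17886; Ca = 0.17886, O = 0.17886.
Al2O3 (M=101.961): mol = 0.27030; Al = 0.54060, O = 0.81090.
SiO2 (M=60.083): mol = 0.94203; Si = 0.94203, O = 1.88406.
ΣO = 2.96901; factor = 8/ΣO = 2.69450.
Na apfu = 0.19038 × 2.69450 = 0.513.

0.513 Na apfu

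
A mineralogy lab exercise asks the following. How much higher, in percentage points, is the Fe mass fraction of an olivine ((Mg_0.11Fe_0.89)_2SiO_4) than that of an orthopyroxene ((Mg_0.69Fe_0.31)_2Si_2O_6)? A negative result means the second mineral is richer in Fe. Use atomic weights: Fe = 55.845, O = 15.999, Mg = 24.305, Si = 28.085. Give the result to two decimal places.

Fe in (Mg_0.11Fe_0.89)_2SiO_4: molar mass 196.832 g/mol; 1.78×55.845 = 99.404 g → 50.50 wt%.
Fe in (Mg_0.69Fe_0.31)_2Si_2O_6: molar mass 220.329 g/mol; 0.62×55.845 = 34.624 g → 15.71 wt%.
Difference = 50.50 − 15.71 = 34.79 percentage points.

34.79 percentage points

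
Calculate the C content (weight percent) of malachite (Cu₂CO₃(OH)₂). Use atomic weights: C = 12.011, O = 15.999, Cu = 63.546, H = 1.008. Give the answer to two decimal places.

5.43 weight percent

M(Cu₂CO₃(OH)₂) = 221.114 g/mol.
C contributes 1 × 12.011 = 12.011 g per mole.
12.011/221.114 = 0.0543 → 5.43%.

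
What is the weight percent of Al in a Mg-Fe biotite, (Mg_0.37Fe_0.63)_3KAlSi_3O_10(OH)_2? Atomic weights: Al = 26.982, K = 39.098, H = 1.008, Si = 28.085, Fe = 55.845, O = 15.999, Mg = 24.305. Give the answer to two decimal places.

Formula mass = 1.11·24.305 + 1.89·55.845 + 1·39.098 + 1·26.982 + 3·28.085 + 12·15.999 + 2·1.008 = 476.865 g/mol, of which 26.982 g is Al.
So Al makes up 26.982/476.865 = 0.0566 of the mass, i.e. 5.66%.

5.66 weight percent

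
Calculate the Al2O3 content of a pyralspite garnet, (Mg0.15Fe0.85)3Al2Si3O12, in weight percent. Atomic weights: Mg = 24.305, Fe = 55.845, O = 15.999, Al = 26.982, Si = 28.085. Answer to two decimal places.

Molar mass of (Mg0.15Fe0.85)3Al2Si3O12 = 0.45*24.305 + 2.55*55.845 + 2*26.982 + 3*28.085 + 12*15.999 = 483.549 g/mol.
Each formula unit contains 2 Al, equivalent to 2/2 = 1.0000 mol Al2O3.
M(Al2O3) = 2×26.982 + 3×15.999 = 101.961 g/mol.
Mass of Al2O3 per formula unit = 1.0000 × 101.961 = 101.961 g.
Al2O3 wt% = 101.961 / 483.549 × 100 = 21.09%.

21.09 wt%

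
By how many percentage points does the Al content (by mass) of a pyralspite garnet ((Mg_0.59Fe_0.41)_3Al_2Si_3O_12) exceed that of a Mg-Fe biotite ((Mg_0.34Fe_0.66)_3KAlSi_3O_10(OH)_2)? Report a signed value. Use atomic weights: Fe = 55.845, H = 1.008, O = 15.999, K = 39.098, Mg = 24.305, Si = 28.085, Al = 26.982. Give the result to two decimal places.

Al in (Mg_0.59Fe_0.41)_3Al_2Si_3O_12: molar mass 441.916 g/mol; 2×26.982 = 53.964 g → 12.21 wt%.
Al in (Mg_0.34Fe_0.66)_3KAlSi_3O_10(OH)_2: molar mass 479.703 g/mol; 1×26.982 = 26.982 g → 5.62 wt%.
Difference = 12.21 − 5.62 = 6.59 percentage points.

6.59 percentage points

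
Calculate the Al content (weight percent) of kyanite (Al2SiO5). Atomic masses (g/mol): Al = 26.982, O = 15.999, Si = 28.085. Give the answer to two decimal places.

Molar mass of Al2SiO5: 2×26.982 + 1×28.085 + 5×15.999 = 162.044 g/mol.
Mass of Al per formula unit: 2 × 26.982 = 53.964 g.
Weight fraction Al = 53.964 / 162.044 = 0.3330.

33.30 weight percent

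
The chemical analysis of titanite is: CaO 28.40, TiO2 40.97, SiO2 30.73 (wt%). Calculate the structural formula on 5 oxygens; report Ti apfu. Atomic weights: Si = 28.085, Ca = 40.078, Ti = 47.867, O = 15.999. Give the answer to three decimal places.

1.004 Ti apfu

CaO: 28.40/56.077 = 0.50645 mol → 0.50645 mol Ca, 0.50645 mol O.
TiO2: 40.97/79.865 = 0.51299 mol → 0.51299 mol Ti, 1.02598 mol O.
SiO2: 30.73/60.083 = 0.51146 mol → 0.51146 mol Si, 1.02292 mol O.
Total oxygen = 2.55535 mol. Normalization factor = 5/2.55535 = 1.95668.
Ti per 5 O = 0.51299 × 1.95668 = 1.004.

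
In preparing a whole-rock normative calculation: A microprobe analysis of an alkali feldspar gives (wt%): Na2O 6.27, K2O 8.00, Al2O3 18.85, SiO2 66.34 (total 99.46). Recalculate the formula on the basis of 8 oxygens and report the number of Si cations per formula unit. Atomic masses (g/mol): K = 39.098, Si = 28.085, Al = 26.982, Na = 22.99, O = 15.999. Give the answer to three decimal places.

2.995 Si apfu

6.27 wt% Na2O ÷ 61.979 g/mol = 0.10116 mol, giving 0.20232 Na and 0.10116 O.
8.00 wt% K2O ÷ 94.195 g/mol = 0.08493 mol, giving 0.16986 K and 0.08493 O.
18.85 wt% Al2O3 ÷ 101.961 g/mol = 0.18487 mol, giving 0.36974 Al and 0.55461 O.
66.34 wt% SiO2 ÷ 60.083 g/mol = 1.10414 mol, giving 1.10414 Si and 2.20828 O.
Oxygen sums to 2.94898; scaling by 8/2.94898 = 2.71280 puts the formula on 8 O.
Si: 1.10414 × 2.71280 = 2.995 atoms per formula unit.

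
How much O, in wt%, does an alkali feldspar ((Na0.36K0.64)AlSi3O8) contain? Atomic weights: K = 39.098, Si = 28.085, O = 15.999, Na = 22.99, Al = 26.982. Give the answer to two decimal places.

46.96 wt%

Molar mass of (Na0.36K0.64)AlSi3O8: 0.36×22.99 + 0.64×39.098 + 1×26.982 + 3×28.085 + 8×15.999 = 272.528 g/mol.
Mass of O per formula unit: 8 × 15.999 = 127.992 g.
Weight fraction O = 127.992 / 272.528 = 0.4696.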